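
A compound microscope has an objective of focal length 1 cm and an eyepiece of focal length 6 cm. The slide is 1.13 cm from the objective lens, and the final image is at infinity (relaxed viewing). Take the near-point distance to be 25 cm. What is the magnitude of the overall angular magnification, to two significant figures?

Objective: 1/d_i = 1/f_obj - 1/d_o = 1/1 - 1/1.13 = 0.11504 cm^-1, so d_i = 8.692 cm.
m_obj = -d_i/d_o = -8.692/1.13 = -7.692.
Eyepiece angular magnification (image at infinity): M_eye = D/f_e = 25/6 = 4.167.
Overall M = m_obj x M_eye = (-7.692)(4.167) = -32.05.
|M| = 32.05.

32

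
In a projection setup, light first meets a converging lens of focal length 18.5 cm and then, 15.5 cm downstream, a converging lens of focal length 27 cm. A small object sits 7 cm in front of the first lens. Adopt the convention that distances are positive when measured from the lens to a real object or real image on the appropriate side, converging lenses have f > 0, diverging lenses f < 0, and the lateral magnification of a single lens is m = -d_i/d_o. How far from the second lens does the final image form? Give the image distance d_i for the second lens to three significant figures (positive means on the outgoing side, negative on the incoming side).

-3020 cm

Lens 1: 1/d_i1 = 1/f_1 - 1/d_o1 = 1/18.5 - 1/7 = -0.08880 cm^-1, so d_i1 = -11.261 cm.
The intermediate image is virtual, 11.261 cm to the left of lens 1, so d_o2 = L - d_i1 = 15.5 - (-11.261) = 26.761 cm.
Lens 2: 1/d_i2 = 1/f_2 - 1/d_o2 = 1/27 - 1/(26.761) = -0.00033 cm^-1, so d_i2 = -3021.545 cm.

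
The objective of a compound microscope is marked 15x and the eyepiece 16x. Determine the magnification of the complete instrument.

The overall magnification of a compound microscope is the product of the objective and eyepiece magnifications:
M = M_obj x M_eye = 15 x 16 = 240.

240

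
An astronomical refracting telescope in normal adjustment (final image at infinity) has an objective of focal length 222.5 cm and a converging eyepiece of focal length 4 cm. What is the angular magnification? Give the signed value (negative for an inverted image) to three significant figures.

-55.6

M = -f_obj/f_eye = -222.5/(4) = -55.625.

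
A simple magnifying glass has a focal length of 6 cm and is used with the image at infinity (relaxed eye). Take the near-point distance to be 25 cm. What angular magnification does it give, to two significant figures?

M = D/f = 25/6 = 4.167.

4.2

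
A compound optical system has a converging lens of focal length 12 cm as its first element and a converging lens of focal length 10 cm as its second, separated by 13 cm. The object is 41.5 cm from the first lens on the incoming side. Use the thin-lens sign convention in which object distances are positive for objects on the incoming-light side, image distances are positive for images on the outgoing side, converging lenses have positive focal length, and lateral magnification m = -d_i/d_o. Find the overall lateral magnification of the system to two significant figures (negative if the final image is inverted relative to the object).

-0.29

Applying the thin-lens equation to the first lens, 1/12 = 1/41.5 + 1/d_i1, which gives d_i1 = 16.881 cm.
Its lateral magnification is m_1 = -d_i1/d_o1 = -(16.881)/41.5 = -0.4068.
Since 16.881 cm > 13 cm, the first image lies past the second lens and serves as a virtual object: d_o2 = L - d_i1 = -3.881 cm.
Applying the thin-lens equation again with f_2 = 10 cm and d_o2 = -3.881 cm gives d_i2 = 2.796 cm.
m_2 = -(2.796)/(-3.881) = 0.7204.
Total m = m_1 x m_2 = (-0.4068)(0.7204) = -0.2930.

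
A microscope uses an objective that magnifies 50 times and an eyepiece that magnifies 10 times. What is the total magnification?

500

The overall magnification of a compound microscope is the product of the objective and eyepiece magnifications:
M = M_obj x M_eye = 50 x 10 = 500.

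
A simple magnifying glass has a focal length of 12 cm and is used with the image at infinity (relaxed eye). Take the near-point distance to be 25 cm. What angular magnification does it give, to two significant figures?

M = D/f = 25/12 = 2.083.

2.1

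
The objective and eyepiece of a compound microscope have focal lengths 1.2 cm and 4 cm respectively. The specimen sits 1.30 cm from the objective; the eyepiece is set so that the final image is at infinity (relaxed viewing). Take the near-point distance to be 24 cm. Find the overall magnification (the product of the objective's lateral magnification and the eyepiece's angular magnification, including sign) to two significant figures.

Objective: 1/d_i = 1/f_obj - 1/d_o = 1/1.2 - 1/1.30 = 0.06410 cm^-1, so d_i = 15.600 cm.
m_obj = -d_i/d_o = -15.600/1.30 = -12.000.
Eyepiece angular magnification (image at infinity): M_eye = D/f_e = 24/4 = 6.000.
Overall M = m_obj x M_eye = (-12.000)(6.000) = -72.00.

-72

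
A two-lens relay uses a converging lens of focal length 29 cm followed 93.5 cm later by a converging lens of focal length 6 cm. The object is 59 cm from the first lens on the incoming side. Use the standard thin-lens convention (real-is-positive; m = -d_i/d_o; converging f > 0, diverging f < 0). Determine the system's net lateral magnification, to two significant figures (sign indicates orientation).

0.19

Applying the thin-lens equation to the first lens, 1/29 = 1/59 + 1/d_i1, which gives d_i1 = 57.033 cm.
Its lateral magnification is m_1 = -d_i1/d_o1 = -(57.033)/59 = -0.9667.
Object distance for lens 2: d_o2 = 93.5 - 57.033 = 36.467 cm.
Applying the thin-lens equation again with f_2 = 6 cm and d_o2 = 36.467 cm gives d_i2 = 7.182 cm.
m_2 = -(7.182)/(36.467) = -0.1969.
Overall magnification: m = m_1 m_2 = 0.1904.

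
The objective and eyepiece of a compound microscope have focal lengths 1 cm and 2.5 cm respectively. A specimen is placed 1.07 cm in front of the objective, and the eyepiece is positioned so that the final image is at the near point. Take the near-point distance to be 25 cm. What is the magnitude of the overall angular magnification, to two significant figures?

Objective: 1/d_i = 1/f_obj - 1/d_o = 1/1 - 1/1.07 = 0.06542 cm^-1, so d_i = 15.286 cm.
m_obj = -d_i/d_o = -15.286/1.07 = -14.286.
Eyepiece angular magnification (image at near point): M_eye = 1 + D/f_e = 1 + 25/2.5 = 11.000.
Overall M = m_obj x M_eye = (-14.286)(11.000) = -157.14.
|M| = 157.14.

160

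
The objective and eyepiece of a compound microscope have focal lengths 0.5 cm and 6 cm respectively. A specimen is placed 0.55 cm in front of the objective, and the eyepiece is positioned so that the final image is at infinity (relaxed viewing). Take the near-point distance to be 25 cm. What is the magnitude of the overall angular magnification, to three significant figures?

41.7

Objective: 1/d_i = 1/f_obj - 1/d_o = 1/0.5 - 1/0.55 = 0.18182 cm^-1, so d_i = 5.500 cm.
m_obj = -d_i/d_o = -5.500/0.55 = -10.000.
Eyepiece angular magnification (image at infinity): M_eye = D/f_e = 25/6 = 4.167.
Overall M = m_obj x M_eye = (-10.000)(4.167) = -41.67.
|M| = 41.67.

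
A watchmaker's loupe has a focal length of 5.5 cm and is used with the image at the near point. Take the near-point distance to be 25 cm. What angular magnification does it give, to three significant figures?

5.55

M = 1 + D/f = 1 + 25/5.5 = 5.545.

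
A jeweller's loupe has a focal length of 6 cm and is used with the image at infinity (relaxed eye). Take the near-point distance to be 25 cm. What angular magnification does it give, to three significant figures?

M = D/f = 25/6 = 4.167.

4.17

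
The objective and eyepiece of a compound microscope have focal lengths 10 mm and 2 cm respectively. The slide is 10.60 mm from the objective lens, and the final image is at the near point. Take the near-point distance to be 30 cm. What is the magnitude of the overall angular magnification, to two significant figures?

Convert to cm: f_obj = 10 mm = 1 cm; d_o = 10.60 mm = 1.06 cm.
Objective: 1/d_i = 1/f_obj - 1/d_o = 1/1 - 1/1.06 = 0.05660 cm^-1, so d_i = 17.667 cm.
m_obj = -d_i/d_o = -17.667/1.06 = -16.667.
Eyepiece angular magnification (image at near point): M_eye = 1 + D/f_e = 1 + 30/2 = 16.000.
Overall M = m_obj x M_eye = (-16.667)(16.000) = -266.67.
|M| = 266.67.

270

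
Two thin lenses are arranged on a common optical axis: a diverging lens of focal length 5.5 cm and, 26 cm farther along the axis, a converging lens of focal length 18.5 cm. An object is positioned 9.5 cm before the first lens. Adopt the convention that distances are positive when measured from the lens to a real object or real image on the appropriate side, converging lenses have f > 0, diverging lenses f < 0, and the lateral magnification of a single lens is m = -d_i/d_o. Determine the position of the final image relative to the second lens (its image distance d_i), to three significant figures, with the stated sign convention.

49.7 cm

Applying the thin-lens equation to the first lens, 1/(-5.5) = 1/9.5 + 1/d_i1, which gives d_i1 = -3.483 cm.
The intermediate image is virtual, 3.483 cm to the left of lens 1, so d_o2 = L - d_i1 = 26 - (-3.483) = 29.483 cm.
Applying the thin-lens equation again with f_2 = 18.5 cm and d_o2 = 29.483 cm gives d_i2 = 49.661 cm.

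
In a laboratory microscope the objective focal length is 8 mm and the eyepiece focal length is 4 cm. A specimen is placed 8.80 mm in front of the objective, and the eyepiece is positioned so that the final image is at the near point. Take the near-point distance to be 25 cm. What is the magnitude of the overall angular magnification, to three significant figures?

Convert to cm: f_obj = 8 mm = 0.8 cm; d_o = 8.80 mm = 0.88 cm.
Objective: 1/d_i = 1/f_obj - 1/d_o = 1/0.8 - 1/0.88 = 0.11364 cm^-1, so d_i = 8.800 cm.
m_obj = -d_i/d_o = -8.800/0.88 = -10.000.
Eyepiece angular magnification (image at near point): M_eye = 1 + D/f_e = 1 + 25/4 = 7.250.
Overall M = m_obj x M_eye = (-10.000)(7.250) = -72.50.
|M| = 72.50.

72.5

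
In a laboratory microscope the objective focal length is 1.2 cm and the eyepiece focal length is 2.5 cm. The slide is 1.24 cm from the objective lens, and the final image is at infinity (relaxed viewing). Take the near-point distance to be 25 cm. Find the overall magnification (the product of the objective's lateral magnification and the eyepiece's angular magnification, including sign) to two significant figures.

Objective: 1/d_i = 1/f_obj - 1/d_o = 1/1.2 - 1/1.24 = 0.02688 cm^-1, so d_i = 37.200 cm.
m_obj = -d_i/d_o = -37.200/1.24 = -30.000.
Eyepiece angular magnification (image at infinity): M_eye = D/f_e = 25/2.5 = 10.000.
Overall M = m_obj x M_eye = (-30.000)(10.000) = -300.00.

-300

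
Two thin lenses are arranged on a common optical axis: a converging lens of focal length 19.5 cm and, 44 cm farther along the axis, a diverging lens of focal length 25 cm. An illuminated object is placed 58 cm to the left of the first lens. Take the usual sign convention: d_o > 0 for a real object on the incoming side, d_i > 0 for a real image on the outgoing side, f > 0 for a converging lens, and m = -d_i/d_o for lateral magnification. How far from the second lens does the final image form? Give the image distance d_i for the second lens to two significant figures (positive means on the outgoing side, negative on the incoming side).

Lens 1: 1/d_i1 = 1/f_1 - 1/d_o1 = 1/19.5 - 1/58 = 0.03404 cm^-1, so d_i1 = 29.377 cm.
Object distance for lens 2: d_o2 = 44 - 29.377 = 14.623 cm.
Lens 2: 1/d_i2 = 1/f_2 - 1/d_o2 = 1/(-25) - 1/(14.623) = -0.10838 cm^-1, so d_i2 = -9.226 cm.

-9.2 cm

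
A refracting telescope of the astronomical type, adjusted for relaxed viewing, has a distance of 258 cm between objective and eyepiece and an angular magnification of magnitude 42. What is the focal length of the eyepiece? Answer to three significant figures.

In normal adjustment the tube length equals f_obj + f_eye and |M| = f_obj/f_eye.
So f_obj = 42 f_eye and 42 f_eye + f_eye = 258 cm, giving f_eye = 258/43 = 6.000 cm and f_obj = 252.000 cm.

6.00 cm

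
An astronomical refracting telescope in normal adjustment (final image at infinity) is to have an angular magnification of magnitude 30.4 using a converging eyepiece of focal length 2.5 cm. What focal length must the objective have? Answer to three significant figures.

|M| = f_obj/|f_eye|, so f_obj = |M| x |f_eye| = 30.4 x 2.5 = 76.000 cm.

76.0 cm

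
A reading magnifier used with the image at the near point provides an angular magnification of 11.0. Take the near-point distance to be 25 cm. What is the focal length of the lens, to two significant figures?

For the image at the near point, M = 1 + D/f.
f = D/(M - 1) = 25/(11.0 - 1) = 2.500 cm.

2.5 cm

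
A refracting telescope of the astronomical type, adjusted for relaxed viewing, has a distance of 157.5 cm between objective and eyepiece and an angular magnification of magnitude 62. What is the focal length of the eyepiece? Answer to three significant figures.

In normal adjustment the tube length equals f_obj + f_eye and |M| = f_obj/f_eye.
So f_obj = 62 f_eye and 62 f_eye + f_eye = 157.5 cm, giving f_eye = 157.5/63 = 2.500 cm and f_obj = 155.000 cm.

2.50 cm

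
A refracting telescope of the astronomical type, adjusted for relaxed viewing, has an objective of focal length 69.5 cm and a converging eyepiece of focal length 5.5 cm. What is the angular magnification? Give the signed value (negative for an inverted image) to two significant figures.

-13

M = -f_obj/f_eye = -69.5/(5.5) = -12.636.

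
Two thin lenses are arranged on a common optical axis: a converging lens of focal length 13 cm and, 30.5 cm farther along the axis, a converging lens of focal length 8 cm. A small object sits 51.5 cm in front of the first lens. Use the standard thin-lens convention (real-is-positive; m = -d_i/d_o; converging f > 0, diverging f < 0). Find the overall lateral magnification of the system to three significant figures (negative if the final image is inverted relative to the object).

0.529

Lens 1: 1/d_i1 = 1/f_1 - 1/d_o1 = 1/13 - 1/51.5 = 0.05751 cm^-1, so d_i1 = 17.390 cm.
m_1 = -(17.390)/51.5 = -0.3377.
Object distance for lens 2: d_o2 = 30.5 - 17.390 = 13.110 cm.
Lens 2: 1/d_i2 = 1/f_2 - 1/d_o2 = 1/8 - 1/(13.110) = 0.04872 cm^-1, so d_i2 = 20.524 cm.
m_2 = -(20.524)/(13.110) = -1.5654.
The system's lateral magnification is m_1 m_2 = (-0.3377)(-1.5654) = 0.5286.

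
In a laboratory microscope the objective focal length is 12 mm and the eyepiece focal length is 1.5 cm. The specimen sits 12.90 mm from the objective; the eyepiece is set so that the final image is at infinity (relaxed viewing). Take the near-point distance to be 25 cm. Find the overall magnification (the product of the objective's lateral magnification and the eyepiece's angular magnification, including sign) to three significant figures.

Convert to cm: f_obj = 12 mm = 1.2 cm; d_o = 12.90 mm = 1.29 cm.
Objective: 1/d_i = 1/f_obj - 1/d_o = 1/1.2 - 1/1.29 = 0.05814 cm^-1, so d_i = 17.200 cm.
m_obj = -d_i/d_o = -17.200/1.29 = -13.333.
Eyepiece angular magnification (image at infinity): M_eye = D/f_e = 25/1.5 = 16.667.
Overall M = m_obj x M_eye = (-13.333)(16.667) = -222.22.

-222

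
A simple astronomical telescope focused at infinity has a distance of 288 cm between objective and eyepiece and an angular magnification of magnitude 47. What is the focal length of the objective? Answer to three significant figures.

282 cm

In normal adjustment the tube length equals f_obj + f_eye and |M| = f_obj/f_eye.
So f_obj = 47 f_eye and 47 f_eye + f_eye = 288 cm, giving f_eye = 288/48 = 6.000 cm and f_obj = 282.000 cm.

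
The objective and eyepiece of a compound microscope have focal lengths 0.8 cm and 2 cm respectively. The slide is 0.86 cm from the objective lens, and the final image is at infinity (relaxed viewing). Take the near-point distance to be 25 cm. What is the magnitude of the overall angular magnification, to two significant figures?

170

Objective: 1/d_i = 1/f_obj - 1/d_o = 1/0.8 - 1/0.86 = 0.08721 cm^-1, so d_i = 11.467 cm.
m_obj = -d_i/d_o = -11.467/0.86 = -13.333.
Eyepiece angular magnification (image at infinity): M_eye = D/f_e = 25/2 = 12.500.
Overall M = m_obj x M_eye = (-13.333)(12.500) = -166.67.
|M| = 166.67.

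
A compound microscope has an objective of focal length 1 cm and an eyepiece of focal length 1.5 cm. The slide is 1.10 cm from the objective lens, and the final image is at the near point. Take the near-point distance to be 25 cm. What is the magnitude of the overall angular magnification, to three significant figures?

177

Objective: 1/d_i = 1/f_obj - 1/d_o = 1/1 - 1/1.10 = 0.09091 cm^-1, so d_i = 11.000 cm.
m_obj = -d_i/d_o = -11.000/1.10 = -10.000.
Eyepiece angular magnification (image at near point): M_eye = 1 + D/f_e = 1 + 25/1.5 = 17.667.
Overall M = m_obj x M_eye = (-10.000)(17.667) = -176.67.
|M| = 176.67.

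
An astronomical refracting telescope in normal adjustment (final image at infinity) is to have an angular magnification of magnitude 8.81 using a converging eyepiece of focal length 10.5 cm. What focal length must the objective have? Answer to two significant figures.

|M| = f_obj/|f_eye|, so f_obj = |M| x |f_eye| = 8.81 x 10.5 = 92.505 cm.

93 cm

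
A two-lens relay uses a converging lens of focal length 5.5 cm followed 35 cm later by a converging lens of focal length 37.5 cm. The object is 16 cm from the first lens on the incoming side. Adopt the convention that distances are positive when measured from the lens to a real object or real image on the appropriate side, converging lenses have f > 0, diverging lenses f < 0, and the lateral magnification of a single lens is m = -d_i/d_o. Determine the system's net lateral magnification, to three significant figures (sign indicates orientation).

-1.81

Lens 1: 1/d_i1 = 1/f_1 - 1/d_o1 = 1/5.5 - 1/16 = 0.11932 cm^-1, so d_i1 = 8.381 cm.
m_1 = -(8.381)/16 = -0.5238.
Object distance for lens 2: d_o2 = 35 - 8.381 = 26.619 cm.
Lens 2: 1/d_i2 = 1/f_2 - 1/d_o2 = 1/37.5 - 1/(26.619) = -0.01090 cm^-1, so d_i2 = -91.740 cm.
m_2 = -(-91.740)/(26.619) = 3.4464.
Overall magnification: m = m_1 m_2 = -1.8053.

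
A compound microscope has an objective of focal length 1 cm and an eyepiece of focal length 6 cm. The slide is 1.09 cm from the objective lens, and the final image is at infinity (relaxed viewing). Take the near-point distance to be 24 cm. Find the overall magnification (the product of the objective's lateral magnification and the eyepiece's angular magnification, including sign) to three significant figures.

Objective: 1/d_i = 1/f_obj - 1/d_o = 1/1 - 1/1.09 = 0.08257 cm^-1, so d_i = 12.111 cm.
m_obj = -d_i/d_o = -12.111/1.09 = -11.111.
Eyepiece angular magnification (image at infinity): M_eye = D/f_e = 24/6 = 4.000.
Overall M = m_obj x M_eye = (-11.111)(4.000) = -44.44.

-44.4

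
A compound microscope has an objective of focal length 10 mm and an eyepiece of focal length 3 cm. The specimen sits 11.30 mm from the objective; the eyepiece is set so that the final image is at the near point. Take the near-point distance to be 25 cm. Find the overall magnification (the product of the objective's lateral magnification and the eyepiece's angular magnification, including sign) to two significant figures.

-72

Convert to cm: f_obj = 10 mm = 1 cm; d_o = 11.30 mm = 1.13 cm.
Objective: 1/d_i = 1/f_obj - 1/d_o = 1/1 - 1/1.13 = 0.11504 cm^-1, so d_i = 8.692 cm.
m_obj = -d_i/d_o = -8.692/1.13 = -7.692.
Eyepiece angular magnification (image at near point): M_eye = 1 + D/f_e = 1 + 25/3 = 9.333.
Overall M = m_obj x M_eye = (-7.692)(9.333) = -71.79.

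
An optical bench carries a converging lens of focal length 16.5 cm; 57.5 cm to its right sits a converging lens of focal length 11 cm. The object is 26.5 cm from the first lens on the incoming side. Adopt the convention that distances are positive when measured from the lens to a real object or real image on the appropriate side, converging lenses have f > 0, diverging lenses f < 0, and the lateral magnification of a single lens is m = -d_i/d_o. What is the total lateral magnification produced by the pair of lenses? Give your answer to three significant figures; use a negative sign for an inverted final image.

6.54

First lens: d_i1 = 1/(1/16.5 - 1/26.5) = 43.725 cm.
m_1 = -(43.725)/26.5 = -1.6500.
The intermediate image is 43.725 cm to the right of lens 1, so d_o2 = L - d_i1 = 57.5 - 43.725 = 13.775 cm.
Second lens: d_i2 = 1/(1/11 - 1/(13.775)) = 54.604 cm.
m_2 = -(54.604)/(13.775) = -3.9640.
Overall magnification: m = m_1 m_2 = 6.5405.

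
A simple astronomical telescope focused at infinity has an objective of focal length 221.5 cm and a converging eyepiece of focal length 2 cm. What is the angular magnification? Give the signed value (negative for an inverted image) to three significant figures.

-111

M = -f_obj/f_eye = -221.5/(2) = -110.750.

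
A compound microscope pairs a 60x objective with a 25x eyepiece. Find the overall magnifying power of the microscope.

The overall magnification of a compound microscope is the product of the objective and eyepiece magnifications:
M = M_obj x M_eye = 60 x 25 = 1500.

1500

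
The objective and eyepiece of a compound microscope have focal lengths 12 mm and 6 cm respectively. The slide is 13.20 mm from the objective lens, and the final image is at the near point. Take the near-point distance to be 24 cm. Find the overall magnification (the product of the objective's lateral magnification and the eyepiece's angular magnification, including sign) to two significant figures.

-50

Convert to cm: f_obj = 12 mm = 1.2 cm; d_o = 13.20 mm = 1.32 cm.
Objective: 1/d_i = 1/f_obj - 1/d_o = 1/1.2 - 1/1.32 = 0.07576 cm^-1, so d_i = 13.200 cm.
m_obj = -d_i/d_o = -13.200/1.32 = -10.000.
Eyepiece angular magnification (image at near point): M_eye = 1 + D/f_e = 1 + 24/6 = 5.000.
Overall M = m_obj x M_eye = (-10.000)(5.000) = -50.00.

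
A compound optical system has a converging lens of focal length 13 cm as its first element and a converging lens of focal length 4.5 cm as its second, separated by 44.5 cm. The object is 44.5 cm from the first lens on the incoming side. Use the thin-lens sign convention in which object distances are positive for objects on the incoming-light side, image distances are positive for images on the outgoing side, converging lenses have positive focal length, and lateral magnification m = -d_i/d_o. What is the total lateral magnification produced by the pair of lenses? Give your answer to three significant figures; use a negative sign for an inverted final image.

0.0858

Lens 1: 1/d_i1 = 1/f_1 - 1/d_o1 = 1/13 - 1/44.5 = 0.05445 cm^-1, so d_i1 = 18.365 cm.
m_1 = -(18.365)/44.5 = -0.4127.
The intermediate image is 18.365 cm to the right of lens 1, so d_o2 = L - d_i1 = 44.5 - 18.365 = 26.135 cm.
Lens 2: 1/d_i2 = 1/f_2 - 1/d_o2 = 1/4.5 - 1/(26.135) = 0.18396 cm^-1, so d_i2 = 5.436 cm.
m_2 = -(5.436)/(26.135) = -0.2080.
Overall magnification: m = m_1 m_2 = 0.0858.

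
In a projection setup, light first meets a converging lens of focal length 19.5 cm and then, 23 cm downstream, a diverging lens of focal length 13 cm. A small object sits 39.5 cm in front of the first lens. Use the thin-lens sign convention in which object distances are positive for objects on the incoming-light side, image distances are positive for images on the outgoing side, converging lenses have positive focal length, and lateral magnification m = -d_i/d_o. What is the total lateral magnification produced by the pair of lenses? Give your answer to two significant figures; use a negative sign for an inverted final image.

5.0

First lens: d_i1 = 1/(1/19.5 - 1/39.5) = 38.513 cm.
m_1 = -(38.513)/39.5 = -0.9750.
Since 38.513 cm > 23 cm, the first image lies past the second lens and serves as a virtual object: d_o2 = L - d_i1 = -15.513 cm.
Second lens: d_i2 = 1/(1/(-13) - 1/(-15.513)) = -80.264 cm.
m_2 = -(-80.264)/(-15.513) = -5.1741.
Overall magnification: m = m_1 m_2 = 5.0448.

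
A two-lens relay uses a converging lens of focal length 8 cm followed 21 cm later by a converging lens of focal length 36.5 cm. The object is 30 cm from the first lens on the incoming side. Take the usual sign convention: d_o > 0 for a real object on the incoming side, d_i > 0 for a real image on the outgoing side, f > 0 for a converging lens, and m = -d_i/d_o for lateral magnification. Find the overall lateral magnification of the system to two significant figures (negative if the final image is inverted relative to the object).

-0.50

Applying the thin-lens equation to the first lens, 1/8 = 1/30 + 1/d_i1, which gives d_i1 = 10.909 cm.
Its lateral magnification is m_1 = -d_i1/d_o1 = -(10.909)/30 = -0.3636.
Object distance for lens 2: d_o2 = 21 - 10.909 = 10.091 cm.
Applying the thin-lens equation again with f_2 = 36.5 cm and d_o2 = 10.091 cm gives d_i2 = -13.947 cm.
m_2 = -(-13.947)/(10.091) = 1.3821.
Total m = m_1 x m_2 = (-0.3636)(1.3821) = -0.5026.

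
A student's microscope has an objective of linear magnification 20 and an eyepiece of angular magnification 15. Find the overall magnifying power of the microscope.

300

The overall magnification of a compound microscope is the product of the objective and eyepiece magnifications:
M = M_obj x M_eye = 20 x 15 = 300.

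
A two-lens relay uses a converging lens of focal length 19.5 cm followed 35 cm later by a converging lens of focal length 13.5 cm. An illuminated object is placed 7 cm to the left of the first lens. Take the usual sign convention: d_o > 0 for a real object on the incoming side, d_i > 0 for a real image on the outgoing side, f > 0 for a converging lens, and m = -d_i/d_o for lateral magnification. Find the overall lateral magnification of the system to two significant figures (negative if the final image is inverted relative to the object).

First lens: d_i1 = 1/(1/19.5 - 1/7) = -10.920 cm.
m_1 = -(-10.920)/7 = 1.5600.
With d_i1 < 0 the first image is virtual and lies on the object side; the object distance for lens 2 is d_o2 = 35 - (-10.920) = 45.920 cm.
Second lens: d_i2 = 1/(1/13.5 - 1/(45.920)) = 19.122 cm.
m_2 = -(19.122)/(45.920) = -0.4164.
Overall magnification: m = m_1 m_2 = -0.6496.

-0.65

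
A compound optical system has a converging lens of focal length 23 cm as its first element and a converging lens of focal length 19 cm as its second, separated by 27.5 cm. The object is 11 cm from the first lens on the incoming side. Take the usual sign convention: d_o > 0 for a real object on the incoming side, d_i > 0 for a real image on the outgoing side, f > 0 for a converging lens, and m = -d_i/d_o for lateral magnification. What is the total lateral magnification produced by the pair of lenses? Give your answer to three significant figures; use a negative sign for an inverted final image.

First lens: d_i1 = 1/(1/23 - 1/11) = -21.083 cm.
m_1 = -(-21.083)/11 = 1.9167.
The intermediate image is virtual, 21.083 cm to the left of lens 1, so d_o2 = L - d_i1 = 27.5 - (-21.083) = 48.583 cm.
Second lens: d_i2 = 1/(1/19 - 1/(48.583)) = 31.203 cm.
m_2 = -(31.203)/(48.583) = -0.6423.
The system's lateral magnification is m_1 m_2 = (1.9167)(-0.6423) = -1.2310.

-1.23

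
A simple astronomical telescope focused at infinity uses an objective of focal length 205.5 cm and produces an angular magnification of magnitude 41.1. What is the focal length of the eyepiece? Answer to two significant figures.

|M| = f_obj/f_eye, so f_eye = f_obj/|M| = 205.5/41.1 = 5.000 cm.

5.0 cm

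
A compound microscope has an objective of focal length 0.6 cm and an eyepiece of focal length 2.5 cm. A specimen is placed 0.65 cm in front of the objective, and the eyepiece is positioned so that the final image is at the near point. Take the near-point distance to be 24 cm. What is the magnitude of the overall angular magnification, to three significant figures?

Objective: 1/d_i = 1/f_obj - 1/d_o = 1/0.6 - 1/0.65 = 0.12821 cm^-1, so d_i = 7.800 cm.
m_obj = -d_i/d_o = -7.800/0.65 = -12.000.
Eyepiece angular magnification (image at near point): M_eye = 1 + D/f_e = 1 + 24/2.5 = 10.600.
Overall M = m_obj x M_eye = (-12.000)(10.600) = -127.20.
|M| = 127.20.

127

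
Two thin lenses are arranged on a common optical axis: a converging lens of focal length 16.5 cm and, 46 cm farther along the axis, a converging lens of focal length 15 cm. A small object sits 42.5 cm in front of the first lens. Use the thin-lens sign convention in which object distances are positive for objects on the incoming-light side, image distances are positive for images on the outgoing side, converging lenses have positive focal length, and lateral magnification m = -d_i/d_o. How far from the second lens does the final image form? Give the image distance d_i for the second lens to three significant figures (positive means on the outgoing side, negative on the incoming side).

70.8 cm

First lens: d_i1 = 1/(1/16.5 - 1/42.5) = 26.971 cm.
That image sits 19.029 cm in front of the second lens, so d_o2 = 19.029 cm.
Second lens: d_i2 = 1/(1/15 - 1/(19.029)) = 70.847 cm.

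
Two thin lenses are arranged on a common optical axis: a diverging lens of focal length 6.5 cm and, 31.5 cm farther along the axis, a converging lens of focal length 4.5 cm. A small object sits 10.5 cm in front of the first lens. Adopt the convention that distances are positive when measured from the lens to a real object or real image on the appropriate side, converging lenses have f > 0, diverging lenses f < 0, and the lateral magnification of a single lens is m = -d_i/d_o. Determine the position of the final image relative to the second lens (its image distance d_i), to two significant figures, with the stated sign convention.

Lens 1: 1/d_i1 = 1/f_1 - 1/d_o1 = 1/(-6.5) - 1/10.5 = -0.24908 cm^-1, so d_i1 = -4.015 cm.
The intermediate image is virtual, 4.015 cm to the left of lens 1, so d_o2 = L - d_i1 = 31.5 - (-4.015) = 35.515 cm.
Lens 2: 1/d_i2 = 1/f_2 - 1/d_o2 = 1/4.5 - 1/(35.515) = 0.19406 cm^-1, so d_i2 = 5.153 cm.

5.2 cm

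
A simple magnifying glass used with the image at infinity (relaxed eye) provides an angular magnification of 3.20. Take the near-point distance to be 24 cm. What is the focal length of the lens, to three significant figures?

For the image at infinity, M = D/f.
f = D/M = 24/3.2 = 7.500 cm.

7.50 cm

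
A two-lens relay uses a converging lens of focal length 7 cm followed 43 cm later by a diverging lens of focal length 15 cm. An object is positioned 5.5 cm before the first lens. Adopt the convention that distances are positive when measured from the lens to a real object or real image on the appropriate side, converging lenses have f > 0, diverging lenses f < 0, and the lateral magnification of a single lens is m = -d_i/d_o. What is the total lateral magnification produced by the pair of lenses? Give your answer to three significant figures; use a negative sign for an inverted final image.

0.837

Lens 1: 1/d_i1 = 1/f_1 - 1/d_o1 = 1/7 - 1/5.5 = -0.03896 cm^-1, so d_i1 = -25.667 cm.
m_1 = -(-25.667)/5.5 = 4.6667.
The intermediate image is virtual, 25.667 cm to the left of lens 1, so d_o2 = L - d_i1 = 43 - (-25.667) = 68.667 cm.
Lens 2: 1/d_i2 = 1/f_2 - 1/d_o2 = 1/(-15) - 1/(68.667) = -0.08123 cm^-1, so d_i2 = -12.311 cm.
m_2 = -(-12.311)/(68.667) = 0.1793.
Overall magnification: m = m_1 m_2 = 0.8367.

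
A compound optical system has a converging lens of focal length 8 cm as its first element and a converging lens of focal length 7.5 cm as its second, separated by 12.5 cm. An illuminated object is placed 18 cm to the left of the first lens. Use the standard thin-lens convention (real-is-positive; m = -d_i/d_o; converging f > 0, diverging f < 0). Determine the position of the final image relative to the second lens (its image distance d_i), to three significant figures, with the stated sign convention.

Lens 1: 1/d_i1 = 1/f_1 - 1/d_o1 = 1/8 - 1/18 = 0.06944 cm^-1, so d_i1 = 14.400 cm.
This image would form 14.400 cm past lens 1, i.e. 1.900 cm beyond lens 2, so it is a virtual object for lens 2: d_o2 = 12.5 - 14.400 = -1.900 cm.
Lens 2: 1/d_i2 = 1/f_2 - 1/d_o2 = 1/7.5 - 1/(-1.900) = 0.65965 cm^-1, so d_i2 = 1.516 cm.

1.52 cm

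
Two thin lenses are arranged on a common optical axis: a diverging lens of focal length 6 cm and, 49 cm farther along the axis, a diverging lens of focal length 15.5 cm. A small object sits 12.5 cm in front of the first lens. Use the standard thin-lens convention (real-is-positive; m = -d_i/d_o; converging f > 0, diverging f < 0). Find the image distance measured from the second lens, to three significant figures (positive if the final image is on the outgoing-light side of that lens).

First lens: d_i1 = 1/(1/(-6) - 1/12.5) = -4.054 cm.
The intermediate image is virtual, 4.054 cm to the left of lens 1, so d_o2 = L - d_i1 = 49 - (-4.054) = 53.054 cm.
Second lens: d_i2 = 1/(1/(-15.5) - 1/(53.054)) = -11.995 cm.

-12.0 cm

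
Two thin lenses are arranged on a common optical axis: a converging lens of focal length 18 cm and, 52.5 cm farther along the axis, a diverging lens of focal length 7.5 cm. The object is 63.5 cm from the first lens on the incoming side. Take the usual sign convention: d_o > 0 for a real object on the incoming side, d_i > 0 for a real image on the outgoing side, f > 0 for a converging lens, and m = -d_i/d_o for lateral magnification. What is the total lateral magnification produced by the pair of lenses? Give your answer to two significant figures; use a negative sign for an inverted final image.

-0.085

Applying the thin-lens equation to the first lens, 1/18 = 1/63.5 + 1/d_i1, which gives d_i1 = 25.121 cm.
Its lateral magnification is m_1 = -d_i1/d_o1 = -(25.121)/63.5 = -0.3956.
That image sits 27.379 cm in front of the second lens, so d_o2 = 27.379 cm.
Applying the thin-lens equation again with f_2 = -7.5 cm and d_o2 = 27.379 cm gives d_i2 = -5.887 cm.
m_2 = -(-5.887)/(27.379) = 0.2150.
Total m = m_1 x m_2 = (-0.3956)(0.2150) = -0.0851.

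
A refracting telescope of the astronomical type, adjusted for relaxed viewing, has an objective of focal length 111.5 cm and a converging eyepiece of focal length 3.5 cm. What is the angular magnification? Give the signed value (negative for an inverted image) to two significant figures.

-32

M = -f_obj/f_eye = -111.5/(3.5) = -31.857.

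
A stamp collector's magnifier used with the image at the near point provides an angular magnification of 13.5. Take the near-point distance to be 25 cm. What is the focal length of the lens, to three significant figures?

For the image at the near point, M = 1 + D/f.
f = D/(M - 1) = 25/(13.5 - 1) = 2.000 cm.

2.00 cm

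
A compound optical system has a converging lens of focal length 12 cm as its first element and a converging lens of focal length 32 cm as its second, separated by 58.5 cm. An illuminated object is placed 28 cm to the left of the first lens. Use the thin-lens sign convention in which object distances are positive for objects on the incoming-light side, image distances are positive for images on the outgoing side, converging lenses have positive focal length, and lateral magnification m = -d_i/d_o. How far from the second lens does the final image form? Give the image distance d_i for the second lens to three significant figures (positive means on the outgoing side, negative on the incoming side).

218 cm

Lens 1: 1/d_i1 = 1/f_1 - 1/d_o1 = 1/12 - 1/28 = 0.04762 cm^-1, so d_i1 = 21.000 cm.
That image sits 37.500 cm in front of the second lens, so d_o2 = 37.500 cm.
Lens 2: 1/d_i2 = 1/f_2 - 1/d_o2 = 1/32 - 1/(37.500) = 0.00458 cm^-1, so d_i2 = 218.182 cm.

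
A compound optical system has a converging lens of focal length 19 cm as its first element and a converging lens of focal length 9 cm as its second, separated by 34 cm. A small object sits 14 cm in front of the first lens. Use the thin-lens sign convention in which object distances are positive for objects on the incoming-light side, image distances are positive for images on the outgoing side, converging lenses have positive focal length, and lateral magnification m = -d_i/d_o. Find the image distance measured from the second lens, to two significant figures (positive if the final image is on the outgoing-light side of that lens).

First lens: d_i1 = 1/(1/19 - 1/14) = -53.200 cm.
With d_i1 < 0 the first image is virtual and lies on the object side; the object distance for lens 2 is d_o2 = 34 - (-53.200) = 87.200 cm.
Second lens: d_i2 = 1/(1/9 - 1/(87.200)) = 10.036 cm.

10 cm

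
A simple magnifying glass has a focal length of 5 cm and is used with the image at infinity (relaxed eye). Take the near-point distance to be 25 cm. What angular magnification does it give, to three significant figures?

5.00

M = D/f = 25/5 = 5.000.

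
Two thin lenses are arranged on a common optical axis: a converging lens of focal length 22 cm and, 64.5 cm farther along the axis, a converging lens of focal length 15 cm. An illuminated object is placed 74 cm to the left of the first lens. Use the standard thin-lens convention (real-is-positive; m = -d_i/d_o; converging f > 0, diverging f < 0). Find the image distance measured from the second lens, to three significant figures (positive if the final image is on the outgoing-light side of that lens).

27.4 cm

Lens 1: 1/d_i1 = 1/f_1 - 1/d_o1 = 1/22 - 1/74 = 0.03194 cm^-1, so d_i1 = 31.308 cm.
The intermediate image is 31.308 cm to the right of lens 1, so d_o2 = L - d_i1 = 64.5 - 31.308 = 33.192 cm.
Lens 2: 1/d_i2 = 1/f_2 - 1/d_o2 = 1/15 - 1/(33.192) = 0.03654 cm^-1, so d_i2 = 27.368 cm.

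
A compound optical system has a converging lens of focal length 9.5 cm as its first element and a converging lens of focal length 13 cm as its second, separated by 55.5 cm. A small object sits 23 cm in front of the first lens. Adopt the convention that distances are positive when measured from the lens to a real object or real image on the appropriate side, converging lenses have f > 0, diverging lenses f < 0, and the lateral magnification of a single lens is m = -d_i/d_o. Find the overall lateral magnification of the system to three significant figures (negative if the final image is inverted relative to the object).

Lens 1: 1/d_i1 = 1/f_1 - 1/d_o1 = 1/9.5 - 1/23 = 0.06178 cm^-1, so d_i1 = 16.185 cm.
m_1 = -(16.185)/23 = -0.7037.
The intermediate image is 16.185 cm to the right of lens 1, so d_o2 = L - d_i1 = 55.5 - 16.185 = 39.315 cm.
Lens 2: 1/d_i2 = 1/f_2 - 1/d_o2 = 1/13 - 1/(39.315) = 0.05149 cm^-1, so d_i2 = 19.422 cm.
m_2 = -(19.422)/(39.315) = -0.4940.
Total m = m_1 x m_2 = (-0.7037)(-0.4940) = 0.3476.

0.348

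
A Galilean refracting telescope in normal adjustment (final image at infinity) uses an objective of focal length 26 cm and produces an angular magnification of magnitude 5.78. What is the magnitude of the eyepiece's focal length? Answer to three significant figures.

4.50 cm

|M| = f_obj/|f_eye|, so |f_eye| = f_obj/|M| = 26/5.78 = 4.498 cm.
(The eyepiece is diverging, so its signed focal length is -4.498 cm.)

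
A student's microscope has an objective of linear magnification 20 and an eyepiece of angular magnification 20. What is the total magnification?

400

The overall magnification of a compound microscope is the product of the objective and eyepiece magnifications:
M = M_obj x M_eye = 20 x 20 = 400.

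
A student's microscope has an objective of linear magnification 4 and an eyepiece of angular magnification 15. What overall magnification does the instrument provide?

60

The overall magnification of a compound microscope is the product of the objective and eyepiece magnifications:
M = M_obj x M_eye = 4 x 15 = 60.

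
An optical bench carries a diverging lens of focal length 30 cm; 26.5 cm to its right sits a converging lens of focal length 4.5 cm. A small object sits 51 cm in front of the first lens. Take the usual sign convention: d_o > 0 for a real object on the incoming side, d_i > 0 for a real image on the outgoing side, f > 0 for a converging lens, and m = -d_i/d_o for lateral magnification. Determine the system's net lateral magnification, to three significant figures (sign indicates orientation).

-0.0408

Applying the thin-lens equation to the first lens, 1/(-30) = 1/51 + 1/d_i1, which gives d_i1 = -18.889 cm.
Its lateral magnification is m_1 = -d_i1/d_o1 = -(-18.889)/51 = 0.3704.
The intermediate image is virtual, 18.889 cm to the left of lens 1, so d_o2 = L - d_i1 = 26.5 - (-18.889) = 45.389 cm.
Applying the thin-lens equation again with f_2 = 4.5 cm and d_o2 = 45.389 cm gives d_i2 = 4.995 cm.
m_2 = -(4.995)/(45.389) = -0.1101.
The system's lateral magnification is m_1 m_2 = (0.3704)(-0.1101) = -0.0408.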